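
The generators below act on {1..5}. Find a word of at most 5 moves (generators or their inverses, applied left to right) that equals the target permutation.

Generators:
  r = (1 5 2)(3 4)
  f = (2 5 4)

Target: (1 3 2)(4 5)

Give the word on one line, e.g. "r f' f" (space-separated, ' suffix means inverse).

r r f' r f

  after r: (1 5 2)(3 4)
  after r: (1 2 5)
  after f': (1 4 5)
  after r: (1 3 4 2)
  after f: (1 3 2)(4 5)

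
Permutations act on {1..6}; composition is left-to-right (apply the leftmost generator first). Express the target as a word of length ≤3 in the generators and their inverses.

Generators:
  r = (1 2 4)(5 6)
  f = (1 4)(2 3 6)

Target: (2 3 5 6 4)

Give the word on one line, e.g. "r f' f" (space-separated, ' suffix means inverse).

f r

  after f: (1 4)(2 3 6)
  after r: (2 3 5 6 4)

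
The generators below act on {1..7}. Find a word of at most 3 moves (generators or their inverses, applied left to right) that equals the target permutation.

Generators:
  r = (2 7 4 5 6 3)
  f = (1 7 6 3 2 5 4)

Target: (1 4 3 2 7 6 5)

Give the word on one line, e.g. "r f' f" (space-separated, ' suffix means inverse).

r' f r

  after r': (2 3 6 5 4 7)
  after f: (1 7 5)(4 6)
  after r: (1 4 3 2 7 6 5)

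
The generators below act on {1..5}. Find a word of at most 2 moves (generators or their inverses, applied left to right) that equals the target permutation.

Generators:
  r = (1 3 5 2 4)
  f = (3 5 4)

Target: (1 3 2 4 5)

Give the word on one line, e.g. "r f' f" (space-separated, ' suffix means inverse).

  after f: (3 5 4)
  after r: (1 3 2 4 5)

f r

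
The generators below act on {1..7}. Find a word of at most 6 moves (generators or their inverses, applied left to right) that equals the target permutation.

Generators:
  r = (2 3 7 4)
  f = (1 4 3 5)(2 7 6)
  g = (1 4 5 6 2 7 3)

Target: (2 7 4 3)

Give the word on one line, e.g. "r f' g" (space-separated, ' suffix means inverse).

  after g': (1 3 7 2 6 5 4)
  after g': (1 7 6 4 3 2 5)
  after r: (1 4 7 6 2 5)
  after f': (2 3 4)
  after r: (2 7 4 3)

g' g' r f' r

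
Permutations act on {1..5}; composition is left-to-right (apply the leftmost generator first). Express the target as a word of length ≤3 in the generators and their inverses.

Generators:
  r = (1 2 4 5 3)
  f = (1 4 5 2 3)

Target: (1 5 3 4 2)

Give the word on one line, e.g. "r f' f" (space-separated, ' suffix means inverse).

  after f: (1 4 5 2 3)
  after f: (1 5 3 4 2)

f f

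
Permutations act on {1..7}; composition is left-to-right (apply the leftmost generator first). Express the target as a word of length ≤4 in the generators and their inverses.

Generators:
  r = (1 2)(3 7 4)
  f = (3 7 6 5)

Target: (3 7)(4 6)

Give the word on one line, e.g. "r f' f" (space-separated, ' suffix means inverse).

  after r': (1 2)(3 4 7)
  after f': (1 2)(3 4)(5 6 7)
  after r: (4 7 5 6)
  after f: (3 7)(4 6)

r' f' r f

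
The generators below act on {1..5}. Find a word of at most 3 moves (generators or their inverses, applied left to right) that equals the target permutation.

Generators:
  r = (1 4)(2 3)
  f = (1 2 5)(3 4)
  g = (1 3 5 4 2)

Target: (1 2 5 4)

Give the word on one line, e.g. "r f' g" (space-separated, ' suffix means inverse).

  after r: (1 4)(2 3)
  after g': (1 5 3 4 2)
  after f': (1 2 5 4)

r g' f'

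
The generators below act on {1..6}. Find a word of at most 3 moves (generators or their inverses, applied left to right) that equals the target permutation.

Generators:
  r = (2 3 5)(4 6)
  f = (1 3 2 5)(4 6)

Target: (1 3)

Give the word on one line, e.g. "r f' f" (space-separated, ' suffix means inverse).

r f

  after r: (2 3 5)(4 6)
  after f: (1 3)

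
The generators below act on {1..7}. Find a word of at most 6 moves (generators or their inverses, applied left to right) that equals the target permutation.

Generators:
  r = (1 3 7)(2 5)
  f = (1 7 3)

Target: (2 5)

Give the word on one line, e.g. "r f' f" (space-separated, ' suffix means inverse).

f r' f' f'

  after f: (1 7 3)
  after r': (1 3 7)(2 5)
  after f': (1 7 3)(2 5)
  after f': (2 5)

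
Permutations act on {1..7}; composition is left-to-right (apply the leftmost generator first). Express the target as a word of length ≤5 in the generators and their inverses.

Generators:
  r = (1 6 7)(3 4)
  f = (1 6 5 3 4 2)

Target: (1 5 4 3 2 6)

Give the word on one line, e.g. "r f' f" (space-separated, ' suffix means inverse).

  after r: (1 6 7)(3 4)
  after f: (1 5 3 2)(6 7)
  after r: (1 5 4 3 2 6)

r f r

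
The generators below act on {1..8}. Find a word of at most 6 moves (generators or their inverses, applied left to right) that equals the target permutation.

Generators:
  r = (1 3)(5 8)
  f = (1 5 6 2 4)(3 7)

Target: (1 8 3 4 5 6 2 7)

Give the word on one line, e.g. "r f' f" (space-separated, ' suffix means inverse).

f f r' f' r

  after f: (1 5 6 2 4)(3 7)
  after f: (1 6 4 5 2)
  after r': (1 6 4 8 5 2 3)
  after f': (1 5 6 2 7 3 4 8)
  after r: (1 8 3 4 5 6 2 7)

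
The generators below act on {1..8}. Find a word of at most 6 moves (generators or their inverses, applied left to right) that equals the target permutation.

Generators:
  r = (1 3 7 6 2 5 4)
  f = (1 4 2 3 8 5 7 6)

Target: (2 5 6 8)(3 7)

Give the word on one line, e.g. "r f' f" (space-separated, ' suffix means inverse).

  after r: (1 3 7 6 2 5 4)
  after f: (1 8 5 2 7)(3 6)
  after f: (1 5 3)(2 6 8 7 4)
  after r: (1 4 5 7)(6 8)
  after r: (2 5 6 8)(3 7)

r f f r r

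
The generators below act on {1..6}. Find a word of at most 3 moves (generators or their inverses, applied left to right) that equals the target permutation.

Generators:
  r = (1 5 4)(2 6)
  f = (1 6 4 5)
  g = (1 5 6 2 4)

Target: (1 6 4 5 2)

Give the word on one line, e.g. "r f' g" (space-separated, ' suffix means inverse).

r' f g

  after r': (1 4 5)(2 6)
  after f: (1 5 6 2 4)
  after g: (1 6 4 5 2)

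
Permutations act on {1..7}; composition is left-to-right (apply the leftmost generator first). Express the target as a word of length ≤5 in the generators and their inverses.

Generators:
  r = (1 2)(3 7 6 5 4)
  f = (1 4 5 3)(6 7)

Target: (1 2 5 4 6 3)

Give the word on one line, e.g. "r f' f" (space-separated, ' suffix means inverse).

  after r': (1 2)(3 4 5 6 7)
  after f': (1 2 3)(5 7)
  after r': (2 4 5 3)(6 7)
  after r': (1 2 5 4 6 3)

r' f' r' r'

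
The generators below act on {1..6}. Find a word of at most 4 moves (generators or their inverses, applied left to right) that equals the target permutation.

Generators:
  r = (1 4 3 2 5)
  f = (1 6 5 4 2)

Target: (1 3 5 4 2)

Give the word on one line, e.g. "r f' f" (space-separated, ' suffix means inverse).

r r

  after r: (1 4 3 2 5)
  after r: (1 3 5 4 2)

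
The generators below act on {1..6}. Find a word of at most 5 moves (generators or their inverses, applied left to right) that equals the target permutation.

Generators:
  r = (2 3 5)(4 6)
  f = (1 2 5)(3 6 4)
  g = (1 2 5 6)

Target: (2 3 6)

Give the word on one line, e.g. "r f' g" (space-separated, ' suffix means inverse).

g f' r

  after g: (1 2 5 6)
  after f': (3 4 6 5)
  after r: (2 3 6)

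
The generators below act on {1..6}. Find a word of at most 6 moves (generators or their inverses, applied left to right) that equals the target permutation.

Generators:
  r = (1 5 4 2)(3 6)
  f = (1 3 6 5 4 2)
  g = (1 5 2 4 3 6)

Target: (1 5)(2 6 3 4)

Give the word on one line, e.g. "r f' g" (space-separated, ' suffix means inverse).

f' r r f r'

  after f': (1 2 4 5 6 3)
  after r: (3 5)
  after r: (1 5 6 3 4 2)
  after f: (1 4)(2 3)
  after r': (1 5)(2 6 3 4)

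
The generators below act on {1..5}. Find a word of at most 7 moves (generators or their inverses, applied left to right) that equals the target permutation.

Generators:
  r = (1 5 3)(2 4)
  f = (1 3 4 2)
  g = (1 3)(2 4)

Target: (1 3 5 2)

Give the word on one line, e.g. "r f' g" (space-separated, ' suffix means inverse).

f' r' r' f' f'

  after f': (1 2 4 3)
  after r': (1 4 5)
  after r': (1 2 4)(3 5)
  after f': (1 4 2 3 5)
  after f': (1 3 5 2)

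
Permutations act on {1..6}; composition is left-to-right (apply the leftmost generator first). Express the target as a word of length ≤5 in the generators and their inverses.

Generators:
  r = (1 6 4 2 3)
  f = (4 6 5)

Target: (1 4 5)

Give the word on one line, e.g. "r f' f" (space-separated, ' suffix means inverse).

r f' r' f'

  after r: (1 6 4 2 3)
  after f': (1 4 2 3)(5 6)
  after r': (1 6 5)
  after f': (1 4 5)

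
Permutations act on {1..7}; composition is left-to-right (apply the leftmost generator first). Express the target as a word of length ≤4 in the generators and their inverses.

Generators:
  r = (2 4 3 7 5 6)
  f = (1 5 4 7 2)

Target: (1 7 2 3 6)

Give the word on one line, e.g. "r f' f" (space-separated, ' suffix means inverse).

r f r'

  after r: (2 4 3 7 5 6)
  after f: (1 5 6)(2 7 4 3)
  after r': (1 7 2 3 6)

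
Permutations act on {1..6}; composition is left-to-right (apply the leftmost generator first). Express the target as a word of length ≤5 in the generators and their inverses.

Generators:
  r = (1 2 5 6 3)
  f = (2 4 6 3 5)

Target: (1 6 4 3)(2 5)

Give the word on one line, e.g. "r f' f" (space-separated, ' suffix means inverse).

f r f r f

  after f: (2 4 6 3 5)
  after r: (1 2 4 3 6)
  after f: (1 4 5 2 6)
  after r: (1 4 6 2 3)
  after f: (1 6 4 3)(2 5)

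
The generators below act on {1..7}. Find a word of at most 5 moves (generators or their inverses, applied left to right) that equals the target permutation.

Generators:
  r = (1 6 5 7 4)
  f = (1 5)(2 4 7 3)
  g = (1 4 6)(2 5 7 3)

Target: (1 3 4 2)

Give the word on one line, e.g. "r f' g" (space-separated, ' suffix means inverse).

f g f r'

  after f: (1 5)(2 4 7 3)
  after g: (1 7 2 6)(3 5 4)
  after f: (1 3)(2 6 5 7 4)
  after r': (1 3 4 2)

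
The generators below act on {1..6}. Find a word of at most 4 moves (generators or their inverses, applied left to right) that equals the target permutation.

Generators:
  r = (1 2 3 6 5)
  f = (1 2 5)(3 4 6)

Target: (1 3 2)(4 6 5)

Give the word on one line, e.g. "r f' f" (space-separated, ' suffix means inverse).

  after r': (1 5 6 3 2)
  after f': (1 2 5 4 3)
  after r: (1 3 2)(4 6 5)

r' f' r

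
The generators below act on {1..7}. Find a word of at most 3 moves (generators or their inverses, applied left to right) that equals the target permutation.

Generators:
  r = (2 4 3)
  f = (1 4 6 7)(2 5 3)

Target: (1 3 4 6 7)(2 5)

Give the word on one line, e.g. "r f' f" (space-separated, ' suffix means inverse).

f r' r'

  after f: (1 4 6 7)(2 5 3)
  after r': (1 2 5 4 6 7)
  after r': (1 3 4 6 7)(2 5)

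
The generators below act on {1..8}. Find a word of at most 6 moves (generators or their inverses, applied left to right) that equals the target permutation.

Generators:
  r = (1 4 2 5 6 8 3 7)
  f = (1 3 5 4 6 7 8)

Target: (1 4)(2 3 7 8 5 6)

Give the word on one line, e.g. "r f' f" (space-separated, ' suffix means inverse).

  after r': (1 7 3 8 6 5 2 4)
  after f: (1 8 7 5 2 6 4 3)
  after r: (1 3 4 7 6 2 8)
  after f: (1 5 4 8 3 6 2)
  after f: (1 4)(2 3 7 8 5 6)

r' f r f f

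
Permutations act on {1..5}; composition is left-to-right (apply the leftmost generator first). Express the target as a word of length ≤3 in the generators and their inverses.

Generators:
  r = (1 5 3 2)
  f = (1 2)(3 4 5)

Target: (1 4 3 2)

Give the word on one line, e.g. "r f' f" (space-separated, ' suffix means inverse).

r f f

  after r: (1 5 3 2)
  after f: (1 3)(4 5)
  after f: (1 4 3 2)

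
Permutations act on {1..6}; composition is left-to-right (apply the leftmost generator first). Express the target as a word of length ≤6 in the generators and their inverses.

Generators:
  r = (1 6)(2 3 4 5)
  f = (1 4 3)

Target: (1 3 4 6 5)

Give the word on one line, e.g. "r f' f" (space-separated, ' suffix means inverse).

  after r': (1 6)(2 5 4 3)
  after f: (1 6 4)(2 5 3)
  after r: (4 6 5)
  after f: (1 4 6 5 3)
  after f: (1 3 4 6 5)

r' f r f f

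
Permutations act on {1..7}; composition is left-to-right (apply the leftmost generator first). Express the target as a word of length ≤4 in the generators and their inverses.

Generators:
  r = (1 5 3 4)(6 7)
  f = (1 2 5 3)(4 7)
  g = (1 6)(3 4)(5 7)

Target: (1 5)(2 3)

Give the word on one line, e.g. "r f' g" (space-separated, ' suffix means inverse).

f' f'

  after f': (1 3 5 2)(4 7)
  after f': (1 5)(2 3)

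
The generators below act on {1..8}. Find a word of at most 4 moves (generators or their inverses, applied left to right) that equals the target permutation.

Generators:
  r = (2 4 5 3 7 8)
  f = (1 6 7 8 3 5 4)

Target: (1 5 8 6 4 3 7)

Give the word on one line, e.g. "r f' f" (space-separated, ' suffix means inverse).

f' f'

  after f': (1 4 5 3 8 7 6)
  after f': (1 5 8 6 4 3 7)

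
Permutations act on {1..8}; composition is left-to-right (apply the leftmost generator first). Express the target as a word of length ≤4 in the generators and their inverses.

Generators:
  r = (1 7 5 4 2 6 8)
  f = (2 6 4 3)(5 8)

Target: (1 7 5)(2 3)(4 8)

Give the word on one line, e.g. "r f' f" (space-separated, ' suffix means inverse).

  after f': (2 3 4 6)(5 8)
  after r: (1 7 5)(2 3)(4 8)

f' r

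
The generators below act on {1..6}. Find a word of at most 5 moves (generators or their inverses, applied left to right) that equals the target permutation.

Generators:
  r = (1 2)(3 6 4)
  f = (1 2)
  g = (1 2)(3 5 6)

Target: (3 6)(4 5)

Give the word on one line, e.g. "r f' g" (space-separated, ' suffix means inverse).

r g f' r

  after r: (1 2)(3 6 4)
  after g: (4 5 6)
  after f': (1 2)(4 5 6)
  after r: (3 6)(4 5)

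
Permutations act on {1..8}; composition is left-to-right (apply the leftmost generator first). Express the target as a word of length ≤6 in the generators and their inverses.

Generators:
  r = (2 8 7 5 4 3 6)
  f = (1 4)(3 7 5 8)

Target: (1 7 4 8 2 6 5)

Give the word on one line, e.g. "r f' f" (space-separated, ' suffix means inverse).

  after f: (1 4)(3 7 5 8)
  after r: (1 3 5 7 4)(2 8 6)
  after f: (1 7)(2 3 8 6)
  after r: (1 5 4 3 7)(2 6 8)
  after f': (1 7 4 8 2 6 5)

f r f r f'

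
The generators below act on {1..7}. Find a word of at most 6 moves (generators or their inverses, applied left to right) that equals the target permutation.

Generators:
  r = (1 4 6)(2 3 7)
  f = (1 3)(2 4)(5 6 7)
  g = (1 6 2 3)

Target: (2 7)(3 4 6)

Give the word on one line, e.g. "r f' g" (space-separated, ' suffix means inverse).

g' g' g' r' r'

  after g': (1 3 2 6)
  after g': (1 2)(3 6)
  after g': (1 6 2 3)
  after r': (1 4)(3 6 7)
  after r': (2 7)(3 4 6)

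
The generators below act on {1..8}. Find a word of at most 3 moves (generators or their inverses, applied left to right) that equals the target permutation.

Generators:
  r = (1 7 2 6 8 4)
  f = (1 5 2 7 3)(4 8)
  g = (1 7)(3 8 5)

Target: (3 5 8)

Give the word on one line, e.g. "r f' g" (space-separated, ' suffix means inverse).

  after g: (1 7)(3 8 5)
  after g: (3 5 8)

g g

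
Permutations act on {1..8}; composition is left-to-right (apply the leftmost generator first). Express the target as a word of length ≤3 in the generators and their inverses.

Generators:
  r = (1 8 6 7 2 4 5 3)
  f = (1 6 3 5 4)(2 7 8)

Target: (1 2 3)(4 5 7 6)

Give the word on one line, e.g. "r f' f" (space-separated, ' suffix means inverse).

f r' f

  after f: (1 6 3 5 4)(2 7 8)
  after r': (1 8 7)(2 6 5)(3 4)
  after f: (1 2 3)(4 5 7 6)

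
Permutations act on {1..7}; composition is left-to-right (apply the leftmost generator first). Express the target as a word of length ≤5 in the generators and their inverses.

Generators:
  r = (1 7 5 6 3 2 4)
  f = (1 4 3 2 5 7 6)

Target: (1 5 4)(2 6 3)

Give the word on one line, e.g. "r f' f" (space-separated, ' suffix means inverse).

f r' f

  after f: (1 4 3 2 5 7 6)
  after r': (1 2 7 5)(4 6)
  after f: (1 5 4)(2 6 3)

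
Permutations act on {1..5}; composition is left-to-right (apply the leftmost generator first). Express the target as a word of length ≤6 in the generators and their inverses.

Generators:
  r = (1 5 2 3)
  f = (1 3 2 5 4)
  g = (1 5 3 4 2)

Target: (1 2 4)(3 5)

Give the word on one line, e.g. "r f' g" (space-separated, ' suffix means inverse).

  after r: (1 5 2 3)
  after r: (1 2)(3 5)
  after g': (1 4 3)
  after g': (1 3 2 4 5)
  after r': (1 2 4)(3 5)

r r g' g' r'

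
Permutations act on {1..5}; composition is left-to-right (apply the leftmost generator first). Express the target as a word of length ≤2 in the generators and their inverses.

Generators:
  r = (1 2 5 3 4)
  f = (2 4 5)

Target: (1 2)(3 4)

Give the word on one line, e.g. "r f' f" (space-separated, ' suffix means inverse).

f r

  after f: (2 4 5)
  after r: (1 2)(3 4)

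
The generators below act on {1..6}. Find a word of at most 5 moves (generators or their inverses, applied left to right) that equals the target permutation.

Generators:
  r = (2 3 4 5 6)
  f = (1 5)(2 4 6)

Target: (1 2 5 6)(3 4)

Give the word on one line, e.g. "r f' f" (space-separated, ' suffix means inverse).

  after r': (2 6 5 4 3)
  after r': (2 5 3 6 4)
  after f: (1 5 3 2)
  after r': (1 4 3 6 5 2)
  after f': (1 2 5 6)(3 4)

r' r' f r' f'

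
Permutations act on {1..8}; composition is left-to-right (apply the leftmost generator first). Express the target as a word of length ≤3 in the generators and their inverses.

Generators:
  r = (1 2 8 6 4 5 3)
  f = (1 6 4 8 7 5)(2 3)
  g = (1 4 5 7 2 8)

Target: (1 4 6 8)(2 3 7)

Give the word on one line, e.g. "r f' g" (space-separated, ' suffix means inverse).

  after f': (1 5 7 8 4 6)(2 3)
  after g': (1 4 6 8)(2 3 7)

f' g'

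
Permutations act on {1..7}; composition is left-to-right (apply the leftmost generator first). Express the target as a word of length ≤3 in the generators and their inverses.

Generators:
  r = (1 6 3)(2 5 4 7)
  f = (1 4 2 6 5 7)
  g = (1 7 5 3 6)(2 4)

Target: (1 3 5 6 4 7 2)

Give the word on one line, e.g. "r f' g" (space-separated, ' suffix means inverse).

  after r': (1 3 6)(2 7 4 5)
  after f: (1 3 5 6 4 7 2)

r' f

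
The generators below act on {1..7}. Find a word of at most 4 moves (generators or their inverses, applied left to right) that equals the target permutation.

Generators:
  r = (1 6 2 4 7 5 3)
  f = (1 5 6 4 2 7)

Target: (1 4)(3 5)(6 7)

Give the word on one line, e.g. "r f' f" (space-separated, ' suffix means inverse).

f' r'

  after f': (1 7 2 4 6 5)
  after r': (1 4)(3 5)(6 7)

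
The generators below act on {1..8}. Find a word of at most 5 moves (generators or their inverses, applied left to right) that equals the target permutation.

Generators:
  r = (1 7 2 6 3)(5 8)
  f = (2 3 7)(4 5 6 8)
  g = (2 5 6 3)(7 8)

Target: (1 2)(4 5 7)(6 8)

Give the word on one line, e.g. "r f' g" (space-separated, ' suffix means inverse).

  after f: (2 3 7)(4 5 6 8)
  after r: (1 7 6 5 3 2)(4 8)
  after f': (1 3 7 5 2)(4 6)
  after f': (1 2)(4 5 7)(6 8)

f r f' f'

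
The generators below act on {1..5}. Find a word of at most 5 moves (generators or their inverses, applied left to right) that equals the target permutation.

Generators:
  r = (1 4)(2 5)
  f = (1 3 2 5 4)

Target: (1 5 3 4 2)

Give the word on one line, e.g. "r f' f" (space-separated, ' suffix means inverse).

f f f

  after f: (1 3 2 5 4)
  after f: (1 2 4 3 5)
  after f: (1 5 3 4 2)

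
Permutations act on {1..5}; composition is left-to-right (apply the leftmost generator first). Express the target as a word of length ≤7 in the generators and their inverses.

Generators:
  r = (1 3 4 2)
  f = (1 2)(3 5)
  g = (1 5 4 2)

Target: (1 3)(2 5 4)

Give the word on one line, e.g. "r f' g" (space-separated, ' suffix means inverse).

g f' f' g r'

  after g: (1 5 4 2)
  after f': (1 3 5 4)
  after f': (1 5 4 2)
  after g: (1 4)(2 5)
  after r': (1 3)(2 5 4)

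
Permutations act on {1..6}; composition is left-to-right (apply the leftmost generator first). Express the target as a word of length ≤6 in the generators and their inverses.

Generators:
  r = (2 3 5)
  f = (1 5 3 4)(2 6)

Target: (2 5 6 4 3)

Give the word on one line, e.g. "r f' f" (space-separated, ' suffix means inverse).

r' f' r' r' f

  after r': (2 5 3)
  after f': (1 4 3 6 2)
  after r': (1 4 2)(3 6 5)
  after r': (1 4 5 2)(3 6)
  after f: (2 5 6 4 3)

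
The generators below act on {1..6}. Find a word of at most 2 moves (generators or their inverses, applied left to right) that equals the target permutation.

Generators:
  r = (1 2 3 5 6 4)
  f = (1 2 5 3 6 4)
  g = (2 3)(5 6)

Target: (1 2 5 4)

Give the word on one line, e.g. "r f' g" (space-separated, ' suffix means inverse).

g r

  after g: (2 3)(5 6)
  after r: (1 2 5 4)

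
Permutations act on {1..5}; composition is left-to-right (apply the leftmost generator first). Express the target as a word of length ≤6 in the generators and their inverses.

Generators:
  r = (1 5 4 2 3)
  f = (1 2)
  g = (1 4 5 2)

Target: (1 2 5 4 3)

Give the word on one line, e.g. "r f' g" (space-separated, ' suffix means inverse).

r r g' g'

  after r: (1 5 4 2 3)
  after r: (1 4 3 5 2)
  after g': (3 4)
  after g': (1 2 5 4 3)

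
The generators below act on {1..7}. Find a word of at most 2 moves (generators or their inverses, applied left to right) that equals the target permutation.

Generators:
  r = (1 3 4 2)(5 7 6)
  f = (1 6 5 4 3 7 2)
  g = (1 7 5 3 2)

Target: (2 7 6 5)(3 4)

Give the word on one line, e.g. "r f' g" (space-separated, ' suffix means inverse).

  after g': (1 2 3 5 7)
  after f: (2 7 6 5)(3 4)

g' f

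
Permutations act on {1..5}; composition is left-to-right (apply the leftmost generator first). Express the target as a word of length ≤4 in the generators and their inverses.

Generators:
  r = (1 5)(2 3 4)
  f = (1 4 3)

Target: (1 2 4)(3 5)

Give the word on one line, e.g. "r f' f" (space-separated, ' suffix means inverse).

f' f' r f'

  after f': (1 3 4)
  after f': (1 4 3)
  after r: (1 2 3 5)
  after f': (1 2 4)(3 5)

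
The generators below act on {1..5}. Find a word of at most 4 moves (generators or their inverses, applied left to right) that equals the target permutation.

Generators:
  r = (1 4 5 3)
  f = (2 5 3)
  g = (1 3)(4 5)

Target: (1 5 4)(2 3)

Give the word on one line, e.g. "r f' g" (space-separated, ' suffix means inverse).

  after r': (1 3 5 4)
  after f': (1 5 4)(2 3)

r' f'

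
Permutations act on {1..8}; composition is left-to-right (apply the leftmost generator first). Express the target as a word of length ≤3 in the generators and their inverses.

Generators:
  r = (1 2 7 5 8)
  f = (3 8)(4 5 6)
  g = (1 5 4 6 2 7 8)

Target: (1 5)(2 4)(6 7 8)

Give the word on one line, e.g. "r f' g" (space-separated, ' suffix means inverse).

  after r': (1 8 5 7 2)
  after g: (2 5 8 4 6)
  after g: (1 5)(2 4)(6 7 8)

r' g g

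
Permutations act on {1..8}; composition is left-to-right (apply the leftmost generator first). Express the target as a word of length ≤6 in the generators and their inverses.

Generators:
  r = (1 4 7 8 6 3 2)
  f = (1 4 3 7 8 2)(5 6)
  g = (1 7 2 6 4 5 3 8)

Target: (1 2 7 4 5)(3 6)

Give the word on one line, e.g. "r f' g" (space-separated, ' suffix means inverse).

  after r: (1 4 7 8 6 3 2)
  after r: (1 7 6 2 4 8 3)
  after f: (1 8 7 5 6)(2 3 4)
  after g: (2 8)(3 5 4 6 7)
  after f': (1 2 7 4 5)(3 6)

r r f g f'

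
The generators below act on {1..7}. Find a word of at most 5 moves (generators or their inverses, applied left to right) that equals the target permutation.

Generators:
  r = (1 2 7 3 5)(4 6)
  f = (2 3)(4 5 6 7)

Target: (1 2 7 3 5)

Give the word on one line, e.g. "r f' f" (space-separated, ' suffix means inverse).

  after r': (1 5 3 7 2)(4 6)
  after r': (1 3 2 5 7)
  after r': (1 7 5 2 3)(4 6)
  after r': (1 2 7 3 5)

r' r' r' r'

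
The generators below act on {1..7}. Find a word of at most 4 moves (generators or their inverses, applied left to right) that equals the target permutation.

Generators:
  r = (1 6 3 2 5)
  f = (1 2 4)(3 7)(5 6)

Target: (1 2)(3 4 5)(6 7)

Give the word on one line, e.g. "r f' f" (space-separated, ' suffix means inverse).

r f r'

  after r: (1 6 3 2 5)
  after f: (1 5 2 6 7 3 4)
  after r': (1 2)(3 4 5)(6 7)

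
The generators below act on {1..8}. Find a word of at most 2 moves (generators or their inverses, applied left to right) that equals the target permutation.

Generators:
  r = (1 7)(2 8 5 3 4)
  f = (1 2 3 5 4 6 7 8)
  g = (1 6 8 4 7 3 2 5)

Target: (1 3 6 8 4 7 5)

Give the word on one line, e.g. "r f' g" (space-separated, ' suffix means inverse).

g' f'

  after g': (1 5 2 3 7 4 8 6)
  after f': (1 3 6 8 4 7 5)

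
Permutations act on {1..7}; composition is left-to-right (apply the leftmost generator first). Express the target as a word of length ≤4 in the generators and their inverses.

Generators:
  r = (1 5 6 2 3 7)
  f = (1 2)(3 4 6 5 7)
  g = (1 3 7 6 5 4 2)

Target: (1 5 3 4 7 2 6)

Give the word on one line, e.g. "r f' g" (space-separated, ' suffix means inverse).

g' g' g'

  after g': (1 2 4 5 6 7 3)
  after g': (1 4 6 3 2 5 7)
  after g': (1 5 3 4 7 2 6)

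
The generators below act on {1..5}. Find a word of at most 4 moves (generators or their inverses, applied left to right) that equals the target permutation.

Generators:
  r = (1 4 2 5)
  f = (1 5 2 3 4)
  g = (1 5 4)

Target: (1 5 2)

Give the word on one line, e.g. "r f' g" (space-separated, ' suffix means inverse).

g' r r

  after g': (1 4 5)
  after r: (1 2 5 4)
  after r: (1 5 2)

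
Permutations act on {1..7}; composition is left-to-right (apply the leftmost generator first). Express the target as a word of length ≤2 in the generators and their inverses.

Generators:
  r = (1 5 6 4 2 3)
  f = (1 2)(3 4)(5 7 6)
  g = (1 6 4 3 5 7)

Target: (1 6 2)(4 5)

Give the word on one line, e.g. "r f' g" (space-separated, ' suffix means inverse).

g' f

  after g': (1 7 5 3 4 6)
  after f: (1 6 2)(4 5)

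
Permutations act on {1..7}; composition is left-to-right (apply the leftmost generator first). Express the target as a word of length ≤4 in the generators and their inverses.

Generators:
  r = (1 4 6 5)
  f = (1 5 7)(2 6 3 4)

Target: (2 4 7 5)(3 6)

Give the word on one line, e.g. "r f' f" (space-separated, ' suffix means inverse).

  after r': (1 5 6 4)
  after f': (2 4 7 5)(3 6)

r' f'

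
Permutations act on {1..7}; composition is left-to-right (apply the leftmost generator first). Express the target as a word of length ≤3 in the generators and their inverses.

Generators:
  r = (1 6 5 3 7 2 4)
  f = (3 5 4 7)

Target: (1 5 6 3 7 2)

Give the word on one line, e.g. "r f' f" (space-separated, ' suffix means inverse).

f r r

  after f: (3 5 4 7)
  after r: (1 6 5)(2 4)
  after r: (1 5 6 3 7 2)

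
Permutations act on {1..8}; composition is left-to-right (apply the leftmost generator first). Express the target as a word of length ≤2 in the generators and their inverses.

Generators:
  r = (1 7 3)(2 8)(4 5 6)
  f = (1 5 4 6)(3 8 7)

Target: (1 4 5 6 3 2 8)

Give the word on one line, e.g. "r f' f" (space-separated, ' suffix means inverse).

  after f: (1 5 4 6)(3 8 7)
  after r': (1 4 5 6 3 2 8)

f r'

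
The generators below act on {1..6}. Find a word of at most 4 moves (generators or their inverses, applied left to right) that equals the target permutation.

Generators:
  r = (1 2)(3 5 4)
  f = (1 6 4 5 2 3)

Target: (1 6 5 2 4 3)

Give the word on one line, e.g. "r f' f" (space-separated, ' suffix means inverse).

f r r

  after f: (1 6 4 5 2 3)
  after r: (1 6 3 2 5)
  after r: (1 6 5 2 4 3)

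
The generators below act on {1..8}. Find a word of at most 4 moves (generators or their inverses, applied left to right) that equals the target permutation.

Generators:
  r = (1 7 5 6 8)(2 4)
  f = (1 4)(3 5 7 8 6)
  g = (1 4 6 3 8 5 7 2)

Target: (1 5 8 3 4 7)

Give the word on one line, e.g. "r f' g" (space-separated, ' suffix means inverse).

  after r': (1 8 6 5 7)(2 4)
  after f': (1 7 4 2)(3 6)
  after g': (1 5 8 3 4 7)

r' f' g'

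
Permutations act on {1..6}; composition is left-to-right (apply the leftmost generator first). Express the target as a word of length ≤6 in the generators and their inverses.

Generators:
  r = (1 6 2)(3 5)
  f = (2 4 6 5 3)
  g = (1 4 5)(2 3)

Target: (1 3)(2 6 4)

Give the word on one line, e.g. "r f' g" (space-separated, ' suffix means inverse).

f' g' r f' r

  after f': (2 3 5 6 4)
  after g': (1 5 6)(3 4)
  after r: (1 3 4 5 2)
  after f': (1 5 3 2)(4 6)
  after r: (1 3)(2 6 4)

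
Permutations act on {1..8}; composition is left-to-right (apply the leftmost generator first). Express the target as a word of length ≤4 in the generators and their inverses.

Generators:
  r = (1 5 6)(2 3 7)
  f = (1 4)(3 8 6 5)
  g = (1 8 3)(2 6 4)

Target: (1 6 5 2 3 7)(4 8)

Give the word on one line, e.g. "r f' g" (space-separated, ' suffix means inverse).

  after r: (1 5 6)(2 3 7)
  after g': (1 5 2 8)(3 7 4 6)
  after f': (1 6 5 2 3 7)(4 8)

r g' f'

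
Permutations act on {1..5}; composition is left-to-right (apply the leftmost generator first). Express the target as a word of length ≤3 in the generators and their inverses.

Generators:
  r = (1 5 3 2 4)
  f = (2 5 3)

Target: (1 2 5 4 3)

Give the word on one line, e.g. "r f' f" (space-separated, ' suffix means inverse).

  after r: (1 5 3 2 4)
  after r: (1 3 4 5 2)
  after r: (1 2 5 4 3)

r r r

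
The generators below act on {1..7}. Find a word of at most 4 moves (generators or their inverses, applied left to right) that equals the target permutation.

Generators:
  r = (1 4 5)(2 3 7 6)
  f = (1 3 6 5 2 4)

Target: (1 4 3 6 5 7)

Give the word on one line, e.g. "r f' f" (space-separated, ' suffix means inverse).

r f r

  after r: (1 4 5)(2 3 7 6)
  after f: (2 6 4)(3 7 5)
  after r: (1 4 3 6 5 7)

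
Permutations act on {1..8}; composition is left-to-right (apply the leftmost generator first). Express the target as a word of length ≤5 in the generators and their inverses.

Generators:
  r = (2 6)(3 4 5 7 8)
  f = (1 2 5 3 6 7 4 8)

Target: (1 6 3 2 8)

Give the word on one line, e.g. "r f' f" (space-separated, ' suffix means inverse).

  after f: (1 2 5 3 6 7 4 8)
  after r': (1 6 5 8)(2 4 7 3)
  after r': (1 2 3 6 4 5 7 8)
  after r': (1 6 3 2 8)

f r' r' r'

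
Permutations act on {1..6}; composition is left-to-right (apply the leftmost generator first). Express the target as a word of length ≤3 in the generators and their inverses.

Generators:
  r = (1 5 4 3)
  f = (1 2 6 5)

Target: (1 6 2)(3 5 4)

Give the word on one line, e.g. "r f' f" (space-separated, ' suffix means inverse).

r f'

  after r: (1 5 4 3)
  after f': (1 6 2)(3 5 4)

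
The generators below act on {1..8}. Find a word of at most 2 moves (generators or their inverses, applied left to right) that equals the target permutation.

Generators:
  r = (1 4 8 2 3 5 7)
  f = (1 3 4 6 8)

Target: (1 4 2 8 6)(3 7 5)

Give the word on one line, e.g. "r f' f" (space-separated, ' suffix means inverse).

f' r'

  after f': (1 8 6 4 3)
  after r': (1 4 2 8 6)(3 7 5)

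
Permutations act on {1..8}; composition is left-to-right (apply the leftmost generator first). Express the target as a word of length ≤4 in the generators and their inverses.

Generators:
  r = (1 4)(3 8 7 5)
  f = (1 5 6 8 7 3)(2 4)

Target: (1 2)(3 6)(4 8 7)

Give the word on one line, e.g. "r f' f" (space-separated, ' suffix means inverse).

  after r: (1 4)(3 8 7 5)
  after f': (1 2 4 3 6 5 7)
  after r: (1 2)(3 6)(4 8 7)

r f' r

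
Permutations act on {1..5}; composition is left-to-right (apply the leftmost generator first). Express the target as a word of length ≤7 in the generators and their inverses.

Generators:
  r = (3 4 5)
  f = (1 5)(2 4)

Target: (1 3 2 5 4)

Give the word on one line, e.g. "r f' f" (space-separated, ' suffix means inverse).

r' r' f r' r'

  after r': (3 5 4)
  after r': (3 4 5)
  after f: (1 5 3 2 4)
  after r': (1 4)(2 3)
  after r': (1 3 2 5 4)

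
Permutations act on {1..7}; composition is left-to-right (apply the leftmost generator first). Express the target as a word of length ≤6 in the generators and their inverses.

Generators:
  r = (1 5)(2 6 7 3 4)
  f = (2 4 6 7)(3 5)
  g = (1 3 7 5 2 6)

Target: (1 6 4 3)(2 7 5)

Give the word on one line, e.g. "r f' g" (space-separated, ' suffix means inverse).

  after g: (1 3 7 5 2 6)
  after r: (1 4 2 7)(5 6)
  after f': (1 2 6 3 5 4 7)
  after r: (1 6 4 3)(2 7 5)

g r f' r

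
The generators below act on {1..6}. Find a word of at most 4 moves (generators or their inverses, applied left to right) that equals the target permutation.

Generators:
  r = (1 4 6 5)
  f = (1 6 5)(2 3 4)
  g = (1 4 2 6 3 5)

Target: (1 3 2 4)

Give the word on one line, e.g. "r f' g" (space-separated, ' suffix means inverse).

r f'

  after r: (1 4 6 5)
  after f': (1 3 2 4)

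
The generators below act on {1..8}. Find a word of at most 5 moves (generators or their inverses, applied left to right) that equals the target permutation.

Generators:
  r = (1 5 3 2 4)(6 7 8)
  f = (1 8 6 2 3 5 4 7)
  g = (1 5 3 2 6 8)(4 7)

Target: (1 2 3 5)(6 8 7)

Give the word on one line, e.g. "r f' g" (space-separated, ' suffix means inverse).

f' g' r'

  after f': (1 7 4 5 3 2 6 8)
  after g': (1 4)
  after r': (1 2 3 5)(6 8 7)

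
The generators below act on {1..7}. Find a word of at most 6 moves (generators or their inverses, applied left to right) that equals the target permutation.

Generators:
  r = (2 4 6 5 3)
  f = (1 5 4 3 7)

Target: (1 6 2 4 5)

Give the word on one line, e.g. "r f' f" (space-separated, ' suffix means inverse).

f' f' r' r' f

  after f': (1 7 3 4 5)
  after f': (1 3 5 7 4)
  after r': (1 5 7 2 3 6 4)
  after r': (1 6 2 5 7 3 4)
  after f: (1 6 2 4 5)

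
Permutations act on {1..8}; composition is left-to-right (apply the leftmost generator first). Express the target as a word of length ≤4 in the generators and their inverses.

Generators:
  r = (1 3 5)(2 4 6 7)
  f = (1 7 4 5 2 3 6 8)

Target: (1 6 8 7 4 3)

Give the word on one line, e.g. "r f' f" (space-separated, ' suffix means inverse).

  after f': (1 8 6 3 2 5 4 7)
  after r': (1 8 4 6)(2 3 7 5)
  after f': (1 6 8 7 4 3)

f' r' f'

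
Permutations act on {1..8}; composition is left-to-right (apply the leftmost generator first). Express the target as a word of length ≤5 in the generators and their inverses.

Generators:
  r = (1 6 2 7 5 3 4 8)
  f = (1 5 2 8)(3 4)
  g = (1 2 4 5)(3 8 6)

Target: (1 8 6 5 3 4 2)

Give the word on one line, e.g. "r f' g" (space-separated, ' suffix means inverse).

  after g: (1 2 4 5)(3 8 6)
  after r': (1 6 5 8)(2 3 4 7)
  after g': (1 8 5 3 2 6 4 7)
  after f: (2 6 3 8)(4 7 5)
  after r': (1 8 6 5 3 4 2)

g r' g' f r'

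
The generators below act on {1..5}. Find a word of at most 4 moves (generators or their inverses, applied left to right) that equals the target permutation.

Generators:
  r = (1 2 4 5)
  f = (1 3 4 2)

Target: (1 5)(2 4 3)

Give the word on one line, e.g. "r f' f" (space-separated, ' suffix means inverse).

r' f' f'

  after r': (1 5 4 2)
  after f': (1 5 3)
  after f': (1 5)(2 4 3)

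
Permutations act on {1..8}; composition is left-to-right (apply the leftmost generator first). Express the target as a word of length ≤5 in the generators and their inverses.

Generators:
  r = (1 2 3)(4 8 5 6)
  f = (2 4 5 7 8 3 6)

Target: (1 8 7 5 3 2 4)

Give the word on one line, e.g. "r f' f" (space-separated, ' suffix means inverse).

r f r

  after r: (1 2 3)(4 8 5 6)
  after f: (1 4 3)(2 6 5)(7 8)
  after r: (1 8 7 5 3 2 4)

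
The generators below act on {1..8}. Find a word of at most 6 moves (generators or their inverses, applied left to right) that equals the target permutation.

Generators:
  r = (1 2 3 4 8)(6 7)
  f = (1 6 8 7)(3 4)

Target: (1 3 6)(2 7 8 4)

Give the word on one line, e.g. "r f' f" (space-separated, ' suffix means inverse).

r r r f

  after r: (1 2 3 4 8)(6 7)
  after r: (1 3 8 2 4)
  after r: (1 4 2 8 3)(6 7)
  after f: (1 3 6)(2 7 8 4)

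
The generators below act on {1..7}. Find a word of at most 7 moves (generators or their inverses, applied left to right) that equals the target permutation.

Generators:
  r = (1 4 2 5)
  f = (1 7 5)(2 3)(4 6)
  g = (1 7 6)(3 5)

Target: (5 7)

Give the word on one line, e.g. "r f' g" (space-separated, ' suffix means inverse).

f' g' f r' r'

  after f': (1 5 7)(2 3)(4 6)
  after g': (1 3 2 5)(4 7 6)
  after f: (1 2)(4 5 7)
  after r': (1 4 2 5 7)
  after r': (5 7)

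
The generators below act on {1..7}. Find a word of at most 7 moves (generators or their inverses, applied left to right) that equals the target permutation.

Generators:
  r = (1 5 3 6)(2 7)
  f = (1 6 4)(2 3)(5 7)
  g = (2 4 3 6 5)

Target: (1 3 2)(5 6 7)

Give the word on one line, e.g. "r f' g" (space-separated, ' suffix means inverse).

  after r': (1 6 3 5)(2 7)
  after f': (2 5 4 6)(3 7)
  after g': (2 6 5)(3 7 4)
  after f': (1 4 2)(3 5)(6 7)
  after g: (1 3 2)(5 6 7)

r' f' g' f' g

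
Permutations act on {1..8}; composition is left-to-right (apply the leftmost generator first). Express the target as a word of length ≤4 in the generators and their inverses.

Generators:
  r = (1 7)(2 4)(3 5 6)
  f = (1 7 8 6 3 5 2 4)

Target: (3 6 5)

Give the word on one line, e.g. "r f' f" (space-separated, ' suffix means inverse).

r r

  after r: (1 7)(2 4)(3 5 6)
  after r: (3 6 5)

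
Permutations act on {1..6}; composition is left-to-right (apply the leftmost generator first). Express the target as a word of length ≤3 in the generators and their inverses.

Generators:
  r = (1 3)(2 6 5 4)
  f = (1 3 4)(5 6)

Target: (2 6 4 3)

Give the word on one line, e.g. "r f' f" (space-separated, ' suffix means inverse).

  after f: (1 3 4)(5 6)
  after r: (2 6 4 3)

f r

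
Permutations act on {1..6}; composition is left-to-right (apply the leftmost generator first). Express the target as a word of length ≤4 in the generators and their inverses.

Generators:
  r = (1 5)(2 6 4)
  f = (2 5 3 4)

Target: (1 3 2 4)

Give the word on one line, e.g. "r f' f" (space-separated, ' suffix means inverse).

r f r

  after r: (1 5)(2 6 4)
  after f: (1 3 4 5)(2 6)
  after r: (1 3 2 4)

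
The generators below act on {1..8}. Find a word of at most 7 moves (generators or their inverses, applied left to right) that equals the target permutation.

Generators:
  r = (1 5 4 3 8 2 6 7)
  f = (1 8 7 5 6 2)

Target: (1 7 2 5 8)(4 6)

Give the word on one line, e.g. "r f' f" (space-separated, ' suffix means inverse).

  after r': (1 7 6 2 8 3 4 5)
  after f': (1 8 3 4 7 5 2)
  after f': (3 4 8)(5 6)
  after r: (1 5 7)(2 6 4)
  after f': (1 7 2 5 8)(4 6)

r' f' f' r f'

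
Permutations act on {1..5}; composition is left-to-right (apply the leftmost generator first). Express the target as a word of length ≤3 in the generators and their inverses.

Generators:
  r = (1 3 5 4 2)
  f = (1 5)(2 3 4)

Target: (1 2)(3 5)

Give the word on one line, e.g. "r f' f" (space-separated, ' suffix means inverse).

  after r: (1 3 5 4 2)
  after f: (1 4 3)(2 5)
  after f: (1 2)(3 5)

r f f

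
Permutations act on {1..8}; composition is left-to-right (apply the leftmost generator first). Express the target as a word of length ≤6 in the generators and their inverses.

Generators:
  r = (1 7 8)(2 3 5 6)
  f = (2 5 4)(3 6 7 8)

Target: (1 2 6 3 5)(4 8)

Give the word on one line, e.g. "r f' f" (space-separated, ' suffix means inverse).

  after r': (1 8 7)(2 6 5 3)
  after f: (1 3 5 6 4 2 7)
  after f: (1 6 2 8 3 4 5 7)
  after r': (1 5)(2 7 8)(3 4)
  after f': (1 2 6 3 5)(4 8)

r' f f r' f'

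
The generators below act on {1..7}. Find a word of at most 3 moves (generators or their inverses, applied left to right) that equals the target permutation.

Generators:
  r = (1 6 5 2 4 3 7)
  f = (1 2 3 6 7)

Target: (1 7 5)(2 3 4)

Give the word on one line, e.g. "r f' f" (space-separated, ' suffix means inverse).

f' r f'

  after f': (1 7 6 3 2)
  after r: (2 6 7 5)(3 4)
  after f': (1 7 5)(2 3 4)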